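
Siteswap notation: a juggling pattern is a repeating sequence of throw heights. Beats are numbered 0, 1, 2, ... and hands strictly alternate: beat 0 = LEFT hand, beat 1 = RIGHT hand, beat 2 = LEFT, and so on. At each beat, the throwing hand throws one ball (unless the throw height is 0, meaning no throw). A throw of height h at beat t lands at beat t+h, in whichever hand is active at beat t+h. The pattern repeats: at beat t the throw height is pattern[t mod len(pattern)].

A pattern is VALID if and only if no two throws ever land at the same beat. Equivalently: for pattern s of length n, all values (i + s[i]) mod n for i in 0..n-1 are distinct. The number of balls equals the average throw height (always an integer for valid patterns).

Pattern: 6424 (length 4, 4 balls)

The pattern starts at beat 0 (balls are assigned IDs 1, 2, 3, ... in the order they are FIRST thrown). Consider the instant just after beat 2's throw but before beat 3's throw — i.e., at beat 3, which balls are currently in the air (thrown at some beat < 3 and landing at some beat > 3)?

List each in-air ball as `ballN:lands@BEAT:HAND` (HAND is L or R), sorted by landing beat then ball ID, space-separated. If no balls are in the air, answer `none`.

Answer: ball3:lands@4:L ball2:lands@5:R ball1:lands@6:L

Derivation:
Beat 0 (L): throw ball1 h=6 -> lands@6:L; in-air after throw: [b1@6:L]
Beat 1 (R): throw ball2 h=4 -> lands@5:R; in-air after throw: [b2@5:R b1@6:L]
Beat 2 (L): throw ball3 h=2 -> lands@4:L; in-air after throw: [b3@4:L b2@5:R b1@6:L]
Beat 3 (R): throw ball4 h=4 -> lands@7:R; in-air after throw: [b3@4:L b2@5:R b1@6:L b4@7:R]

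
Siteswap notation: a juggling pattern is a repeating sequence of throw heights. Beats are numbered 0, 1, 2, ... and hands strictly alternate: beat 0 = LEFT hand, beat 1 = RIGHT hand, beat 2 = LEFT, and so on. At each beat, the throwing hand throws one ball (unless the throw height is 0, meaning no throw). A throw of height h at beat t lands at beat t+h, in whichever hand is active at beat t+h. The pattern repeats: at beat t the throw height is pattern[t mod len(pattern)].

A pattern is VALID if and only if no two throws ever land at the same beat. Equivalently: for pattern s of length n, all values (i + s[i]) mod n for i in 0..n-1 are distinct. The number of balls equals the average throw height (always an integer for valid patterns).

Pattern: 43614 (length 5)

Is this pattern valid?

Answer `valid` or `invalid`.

i=0: (i + s[i]) mod n = (0 + 4) mod 5 = 4
i=1: (i + s[i]) mod n = (1 + 3) mod 5 = 4
i=2: (i + s[i]) mod n = (2 + 6) mod 5 = 3
i=3: (i + s[i]) mod n = (3 + 1) mod 5 = 4
i=4: (i + s[i]) mod n = (4 + 4) mod 5 = 3
Residues: [4, 4, 3, 4, 3], distinct: False

Answer: invalid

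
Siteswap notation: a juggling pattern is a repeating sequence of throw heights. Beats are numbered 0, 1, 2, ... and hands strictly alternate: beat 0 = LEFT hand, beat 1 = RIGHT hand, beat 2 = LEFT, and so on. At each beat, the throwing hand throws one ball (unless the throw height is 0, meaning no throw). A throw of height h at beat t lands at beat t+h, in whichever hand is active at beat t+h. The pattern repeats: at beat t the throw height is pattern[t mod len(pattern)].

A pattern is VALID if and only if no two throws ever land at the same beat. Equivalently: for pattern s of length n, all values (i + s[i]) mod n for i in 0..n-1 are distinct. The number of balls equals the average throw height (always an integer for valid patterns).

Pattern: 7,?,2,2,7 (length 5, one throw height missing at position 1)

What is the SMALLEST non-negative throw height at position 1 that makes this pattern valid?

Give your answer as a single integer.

Answer: 2

Derivation:
i=0: (0 + 7) mod 5 = 2
i=1: s[i]=? (unknown)
i=2: (2 + 2) mod 5 = 4
i=3: (3 + 2) mod 5 = 0
i=4: (4 + 7) mod 5 = 1
Known residues: [0, 1, 2, 4]; need a permutation of 0..4, so missing residue r = 3
Need (1 + s) mod 5 = 3; smallest s = (3 - 1) mod 5 = 2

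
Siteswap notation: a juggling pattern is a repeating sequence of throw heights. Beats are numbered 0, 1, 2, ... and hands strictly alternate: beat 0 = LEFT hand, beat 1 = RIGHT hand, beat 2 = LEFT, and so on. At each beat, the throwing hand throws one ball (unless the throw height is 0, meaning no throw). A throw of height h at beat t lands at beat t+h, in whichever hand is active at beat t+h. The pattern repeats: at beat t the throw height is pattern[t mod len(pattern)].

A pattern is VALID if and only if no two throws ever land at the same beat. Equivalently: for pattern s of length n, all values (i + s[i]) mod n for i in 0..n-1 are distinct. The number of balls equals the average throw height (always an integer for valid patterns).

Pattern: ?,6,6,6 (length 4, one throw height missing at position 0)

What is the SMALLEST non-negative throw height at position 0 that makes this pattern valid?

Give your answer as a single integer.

Answer: 2

Derivation:
i=0: s[i]=? (unknown)
i=1: (1 + 6) mod 4 = 3
i=2: (2 + 6) mod 4 = 0
i=3: (3 + 6) mod 4 = 1
Known residues: [0, 1, 3]; need a permutation of 0..3, so missing residue r = 2
Need (0 + s) mod 4 = 2; smallest s = (2 - 0) mod 4 = 2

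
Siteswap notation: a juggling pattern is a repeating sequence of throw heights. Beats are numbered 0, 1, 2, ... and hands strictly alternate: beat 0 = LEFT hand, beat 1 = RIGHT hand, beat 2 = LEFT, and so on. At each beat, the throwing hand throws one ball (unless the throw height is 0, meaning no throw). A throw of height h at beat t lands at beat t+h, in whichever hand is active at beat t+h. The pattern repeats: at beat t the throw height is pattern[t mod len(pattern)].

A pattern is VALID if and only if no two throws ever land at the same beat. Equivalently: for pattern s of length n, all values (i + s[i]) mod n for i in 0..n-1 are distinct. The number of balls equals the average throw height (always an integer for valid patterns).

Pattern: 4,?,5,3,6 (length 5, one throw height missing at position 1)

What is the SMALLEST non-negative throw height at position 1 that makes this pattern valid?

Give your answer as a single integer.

i=0: (0 + 4) mod 5 = 4
i=1: s[i]=? (unknown)
i=2: (2 + 5) mod 5 = 2
i=3: (3 + 3) mod 5 = 1
i=4: (4 + 6) mod 5 = 0
Known residues: [0, 1, 2, 4]; need a permutation of 0..4, so missing residue r = 3
Need (1 + s) mod 5 = 3; smallest s = (3 - 1) mod 5 = 2

Answer: 2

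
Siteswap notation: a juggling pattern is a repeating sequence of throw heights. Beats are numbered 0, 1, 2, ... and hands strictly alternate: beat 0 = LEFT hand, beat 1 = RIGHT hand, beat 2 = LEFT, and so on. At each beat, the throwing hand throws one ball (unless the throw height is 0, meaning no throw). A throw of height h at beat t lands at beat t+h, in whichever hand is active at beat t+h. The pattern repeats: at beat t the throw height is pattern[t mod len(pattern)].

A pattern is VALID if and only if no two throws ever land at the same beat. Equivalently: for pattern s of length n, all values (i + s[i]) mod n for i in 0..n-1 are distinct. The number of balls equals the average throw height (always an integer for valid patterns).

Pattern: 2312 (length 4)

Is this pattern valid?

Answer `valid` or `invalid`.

i=0: (i + s[i]) mod n = (0 + 2) mod 4 = 2
i=1: (i + s[i]) mod n = (1 + 3) mod 4 = 0
i=2: (i + s[i]) mod n = (2 + 1) mod 4 = 3
i=3: (i + s[i]) mod n = (3 + 2) mod 4 = 1
Residues: [2, 0, 3, 1], distinct: True

Answer: valid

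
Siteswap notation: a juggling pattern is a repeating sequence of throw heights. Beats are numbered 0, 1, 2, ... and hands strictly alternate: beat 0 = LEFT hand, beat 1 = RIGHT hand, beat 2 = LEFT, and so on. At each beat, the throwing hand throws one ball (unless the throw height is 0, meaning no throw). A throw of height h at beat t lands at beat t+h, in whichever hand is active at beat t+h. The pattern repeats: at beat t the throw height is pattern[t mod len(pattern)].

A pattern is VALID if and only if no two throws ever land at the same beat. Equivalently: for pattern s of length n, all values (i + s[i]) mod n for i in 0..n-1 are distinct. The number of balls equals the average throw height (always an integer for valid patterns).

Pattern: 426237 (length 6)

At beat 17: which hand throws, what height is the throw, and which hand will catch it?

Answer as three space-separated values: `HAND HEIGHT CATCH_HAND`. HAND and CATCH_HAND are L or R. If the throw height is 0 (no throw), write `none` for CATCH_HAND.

Answer: R 7 L

Derivation:
Beat 17: 17 mod 2 = 1, so hand = R
Throw height = pattern[17 mod 6] = pattern[5] = 7
Lands at beat 17+7=24, 24 mod 2 = 0, so catch hand = L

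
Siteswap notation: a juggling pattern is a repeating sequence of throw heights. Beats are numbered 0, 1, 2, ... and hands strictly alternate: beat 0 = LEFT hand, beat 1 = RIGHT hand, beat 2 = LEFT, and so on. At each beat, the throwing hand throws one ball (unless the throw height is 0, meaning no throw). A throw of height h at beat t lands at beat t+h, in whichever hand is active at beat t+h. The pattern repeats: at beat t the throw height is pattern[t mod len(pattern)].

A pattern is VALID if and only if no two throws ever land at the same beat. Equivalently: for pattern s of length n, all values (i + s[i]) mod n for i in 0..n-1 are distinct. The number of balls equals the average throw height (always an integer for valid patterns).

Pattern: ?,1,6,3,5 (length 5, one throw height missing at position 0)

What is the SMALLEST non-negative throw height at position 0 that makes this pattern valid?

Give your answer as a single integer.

i=0: s[i]=? (unknown)
i=1: (1 + 1) mod 5 = 2
i=2: (2 + 6) mod 5 = 3
i=3: (3 + 3) mod 5 = 1
i=4: (4 + 5) mod 5 = 4
Known residues: [1, 2, 3, 4]; need a permutation of 0..4, so missing residue r = 0
Need (0 + s) mod 5 = 0; smallest s = (0 - 0) mod 5 = 0

Answer: 0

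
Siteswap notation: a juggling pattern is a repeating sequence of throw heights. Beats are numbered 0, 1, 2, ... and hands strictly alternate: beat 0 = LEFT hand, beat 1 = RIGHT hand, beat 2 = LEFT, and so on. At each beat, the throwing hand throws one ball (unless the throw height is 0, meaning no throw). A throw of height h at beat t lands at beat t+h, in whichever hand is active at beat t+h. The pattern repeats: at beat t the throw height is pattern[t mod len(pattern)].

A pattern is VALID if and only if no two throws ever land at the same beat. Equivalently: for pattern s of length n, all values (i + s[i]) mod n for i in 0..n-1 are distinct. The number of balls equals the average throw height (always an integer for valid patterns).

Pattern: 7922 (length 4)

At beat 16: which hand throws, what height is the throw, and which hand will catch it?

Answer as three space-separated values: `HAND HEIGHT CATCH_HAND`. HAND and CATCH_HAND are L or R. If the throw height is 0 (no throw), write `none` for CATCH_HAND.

Answer: L 7 R

Derivation:
Beat 16: 16 mod 2 = 0, so hand = L
Throw height = pattern[16 mod 4] = pattern[0] = 7
Lands at beat 16+7=23, 23 mod 2 = 1, so catch hand = R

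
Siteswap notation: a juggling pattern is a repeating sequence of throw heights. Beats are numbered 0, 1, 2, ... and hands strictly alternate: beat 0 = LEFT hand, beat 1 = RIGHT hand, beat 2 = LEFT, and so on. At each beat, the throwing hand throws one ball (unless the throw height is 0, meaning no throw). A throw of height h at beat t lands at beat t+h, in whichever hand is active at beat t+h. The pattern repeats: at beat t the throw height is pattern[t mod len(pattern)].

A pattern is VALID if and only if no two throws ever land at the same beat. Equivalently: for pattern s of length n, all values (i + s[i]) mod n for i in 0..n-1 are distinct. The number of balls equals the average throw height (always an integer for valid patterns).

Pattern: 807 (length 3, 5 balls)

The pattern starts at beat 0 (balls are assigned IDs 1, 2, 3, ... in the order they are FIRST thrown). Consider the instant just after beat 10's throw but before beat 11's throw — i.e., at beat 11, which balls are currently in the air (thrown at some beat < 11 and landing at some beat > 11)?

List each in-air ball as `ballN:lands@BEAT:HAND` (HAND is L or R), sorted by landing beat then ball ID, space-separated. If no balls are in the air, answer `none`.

Answer: ball4:lands@12:L ball5:lands@14:L ball1:lands@15:R ball2:lands@17:R

Derivation:
Beat 0 (L): throw ball1 h=8 -> lands@8:L; in-air after throw: [b1@8:L]
Beat 2 (L): throw ball2 h=7 -> lands@9:R; in-air after throw: [b1@8:L b2@9:R]
Beat 3 (R): throw ball3 h=8 -> lands@11:R; in-air after throw: [b1@8:L b2@9:R b3@11:R]
Beat 5 (R): throw ball4 h=7 -> lands@12:L; in-air after throw: [b1@8:L b2@9:R b3@11:R b4@12:L]
Beat 6 (L): throw ball5 h=8 -> lands@14:L; in-air after throw: [b1@8:L b2@9:R b3@11:R b4@12:L b5@14:L]
Beat 8 (L): throw ball1 h=7 -> lands@15:R; in-air after throw: [b2@9:R b3@11:R b4@12:L b5@14:L b1@15:R]
Beat 9 (R): throw ball2 h=8 -> lands@17:R; in-air after throw: [b3@11:R b4@12:L b5@14:L b1@15:R b2@17:R]
Beat 11 (R): throw ball3 h=7 -> lands@18:L; in-air after throw: [b4@12:L b5@14:L b1@15:R b2@17:R b3@18:L]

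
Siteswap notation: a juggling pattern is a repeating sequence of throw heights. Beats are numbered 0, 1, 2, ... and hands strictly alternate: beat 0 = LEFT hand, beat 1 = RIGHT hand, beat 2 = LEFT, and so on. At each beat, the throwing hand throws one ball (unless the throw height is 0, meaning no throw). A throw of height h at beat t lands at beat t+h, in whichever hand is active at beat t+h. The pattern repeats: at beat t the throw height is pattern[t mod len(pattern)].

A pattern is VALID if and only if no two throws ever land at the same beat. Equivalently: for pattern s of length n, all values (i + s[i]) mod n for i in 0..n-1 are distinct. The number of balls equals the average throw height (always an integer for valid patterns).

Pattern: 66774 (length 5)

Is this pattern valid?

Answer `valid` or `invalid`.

i=0: (i + s[i]) mod n = (0 + 6) mod 5 = 1
i=1: (i + s[i]) mod n = (1 + 6) mod 5 = 2
i=2: (i + s[i]) mod n = (2 + 7) mod 5 = 4
i=3: (i + s[i]) mod n = (3 + 7) mod 5 = 0
i=4: (i + s[i]) mod n = (4 + 4) mod 5 = 3
Residues: [1, 2, 4, 0, 3], distinct: True

Answer: valid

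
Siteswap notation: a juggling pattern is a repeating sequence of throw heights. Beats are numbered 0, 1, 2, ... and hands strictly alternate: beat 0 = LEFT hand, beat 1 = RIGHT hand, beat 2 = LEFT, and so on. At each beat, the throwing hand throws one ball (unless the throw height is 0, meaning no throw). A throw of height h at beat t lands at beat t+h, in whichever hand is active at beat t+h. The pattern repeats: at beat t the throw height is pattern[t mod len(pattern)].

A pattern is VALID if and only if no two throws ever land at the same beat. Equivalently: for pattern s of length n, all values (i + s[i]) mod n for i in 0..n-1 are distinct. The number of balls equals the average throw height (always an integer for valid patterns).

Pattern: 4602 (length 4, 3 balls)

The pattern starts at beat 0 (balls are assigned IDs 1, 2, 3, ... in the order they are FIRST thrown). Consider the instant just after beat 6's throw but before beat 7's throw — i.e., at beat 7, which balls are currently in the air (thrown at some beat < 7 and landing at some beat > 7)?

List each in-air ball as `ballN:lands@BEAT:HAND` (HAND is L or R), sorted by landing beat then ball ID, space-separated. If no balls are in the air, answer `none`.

Answer: ball1:lands@8:L ball3:lands@11:R

Derivation:
Beat 0 (L): throw ball1 h=4 -> lands@4:L; in-air after throw: [b1@4:L]
Beat 1 (R): throw ball2 h=6 -> lands@7:R; in-air after throw: [b1@4:L b2@7:R]
Beat 3 (R): throw ball3 h=2 -> lands@5:R; in-air after throw: [b1@4:L b3@5:R b2@7:R]
Beat 4 (L): throw ball1 h=4 -> lands@8:L; in-air after throw: [b3@5:R b2@7:R b1@8:L]
Beat 5 (R): throw ball3 h=6 -> lands@11:R; in-air after throw: [b2@7:R b1@8:L b3@11:R]
Beat 7 (R): throw ball2 h=2 -> lands@9:R; in-air after throw: [b1@8:L b2@9:R b3@11:R]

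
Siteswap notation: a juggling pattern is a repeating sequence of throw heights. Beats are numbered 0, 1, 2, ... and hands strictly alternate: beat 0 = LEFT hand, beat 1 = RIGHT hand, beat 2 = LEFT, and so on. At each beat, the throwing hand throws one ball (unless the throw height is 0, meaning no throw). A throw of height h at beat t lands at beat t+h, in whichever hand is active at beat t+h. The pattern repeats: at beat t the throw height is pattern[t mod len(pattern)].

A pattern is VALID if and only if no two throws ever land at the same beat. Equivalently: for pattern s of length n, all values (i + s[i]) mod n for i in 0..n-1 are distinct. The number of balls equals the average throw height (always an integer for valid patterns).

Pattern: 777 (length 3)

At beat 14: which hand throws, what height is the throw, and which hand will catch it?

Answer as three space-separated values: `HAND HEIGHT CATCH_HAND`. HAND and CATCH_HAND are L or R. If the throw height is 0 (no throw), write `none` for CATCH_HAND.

Answer: L 7 R

Derivation:
Beat 14: 14 mod 2 = 0, so hand = L
Throw height = pattern[14 mod 3] = pattern[2] = 7
Lands at beat 14+7=21, 21 mod 2 = 1, so catch hand = R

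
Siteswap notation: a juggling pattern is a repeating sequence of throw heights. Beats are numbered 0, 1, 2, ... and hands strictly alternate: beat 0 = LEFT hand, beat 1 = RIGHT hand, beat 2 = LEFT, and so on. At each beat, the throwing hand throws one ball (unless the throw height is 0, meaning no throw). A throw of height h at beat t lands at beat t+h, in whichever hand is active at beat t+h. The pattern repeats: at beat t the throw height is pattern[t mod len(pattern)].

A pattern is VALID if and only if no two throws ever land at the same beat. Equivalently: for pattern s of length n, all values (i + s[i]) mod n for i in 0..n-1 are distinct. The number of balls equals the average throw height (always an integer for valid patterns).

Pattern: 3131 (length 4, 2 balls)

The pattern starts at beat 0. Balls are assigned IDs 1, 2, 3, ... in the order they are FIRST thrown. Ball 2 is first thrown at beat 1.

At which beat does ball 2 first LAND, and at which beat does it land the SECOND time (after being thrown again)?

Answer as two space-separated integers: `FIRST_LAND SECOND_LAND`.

Answer: 2 5

Derivation:
Beat 0 (L): throw ball1 h=3 -> lands@3:R; in-air after throw: [b1@3:R]
Beat 1 (R): throw ball2 h=1 -> lands@2:L; in-air after throw: [b2@2:L b1@3:R]
Beat 2 (L): throw ball2 h=3 -> lands@5:R; in-air after throw: [b1@3:R b2@5:R]
Beat 3 (R): throw ball1 h=1 -> lands@4:L; in-air after throw: [b1@4:L b2@5:R]
Beat 4 (L): throw ball1 h=3 -> lands@7:R; in-air after throw: [b2@5:R b1@7:R]
Beat 5 (R): throw ball2 h=1 -> lands@6:L; in-air after throw: [b2@6:L b1@7:R]
Ball 2: thrown@1 h=1 -> first land @2; rethrown@2 h=3 -> second land @5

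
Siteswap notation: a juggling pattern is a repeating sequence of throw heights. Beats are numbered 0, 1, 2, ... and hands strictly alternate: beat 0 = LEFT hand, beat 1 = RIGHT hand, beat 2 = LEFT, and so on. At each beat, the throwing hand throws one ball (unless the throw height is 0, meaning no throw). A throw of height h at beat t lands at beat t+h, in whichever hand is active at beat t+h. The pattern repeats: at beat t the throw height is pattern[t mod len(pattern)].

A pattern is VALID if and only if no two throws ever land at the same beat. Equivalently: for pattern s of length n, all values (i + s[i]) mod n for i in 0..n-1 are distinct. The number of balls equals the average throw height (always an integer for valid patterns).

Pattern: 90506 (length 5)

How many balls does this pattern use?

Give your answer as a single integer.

Pattern = [9, 0, 5, 0, 6], length n = 5
  position 0: throw height = 9, running sum = 9
  position 1: throw height = 0, running sum = 9
  position 2: throw height = 5, running sum = 14
  position 3: throw height = 0, running sum = 14
  position 4: throw height = 6, running sum = 20
Total sum = 20; balls = sum / n = 20 / 5 = 4

Answer: 4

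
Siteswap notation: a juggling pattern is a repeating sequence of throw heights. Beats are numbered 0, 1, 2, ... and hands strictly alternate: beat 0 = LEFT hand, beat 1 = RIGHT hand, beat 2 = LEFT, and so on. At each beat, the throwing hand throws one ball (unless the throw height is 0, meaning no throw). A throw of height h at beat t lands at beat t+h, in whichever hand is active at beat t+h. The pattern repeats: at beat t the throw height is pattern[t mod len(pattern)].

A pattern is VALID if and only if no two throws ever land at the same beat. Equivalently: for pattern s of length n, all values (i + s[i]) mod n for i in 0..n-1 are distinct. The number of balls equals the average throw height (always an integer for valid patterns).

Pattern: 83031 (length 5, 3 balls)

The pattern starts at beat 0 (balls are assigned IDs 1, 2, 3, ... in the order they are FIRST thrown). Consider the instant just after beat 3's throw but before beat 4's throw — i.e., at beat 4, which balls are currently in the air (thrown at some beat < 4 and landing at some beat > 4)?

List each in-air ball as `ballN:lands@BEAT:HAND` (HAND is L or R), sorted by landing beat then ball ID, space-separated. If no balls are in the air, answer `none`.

Answer: ball3:lands@6:L ball1:lands@8:L

Derivation:
Beat 0 (L): throw ball1 h=8 -> lands@8:L; in-air after throw: [b1@8:L]
Beat 1 (R): throw ball2 h=3 -> lands@4:L; in-air after throw: [b2@4:L b1@8:L]
Beat 3 (R): throw ball3 h=3 -> lands@6:L; in-air after throw: [b2@4:L b3@6:L b1@8:L]
Beat 4 (L): throw ball2 h=1 -> lands@5:R; in-air after throw: [b2@5:R b3@6:L b1@8:L]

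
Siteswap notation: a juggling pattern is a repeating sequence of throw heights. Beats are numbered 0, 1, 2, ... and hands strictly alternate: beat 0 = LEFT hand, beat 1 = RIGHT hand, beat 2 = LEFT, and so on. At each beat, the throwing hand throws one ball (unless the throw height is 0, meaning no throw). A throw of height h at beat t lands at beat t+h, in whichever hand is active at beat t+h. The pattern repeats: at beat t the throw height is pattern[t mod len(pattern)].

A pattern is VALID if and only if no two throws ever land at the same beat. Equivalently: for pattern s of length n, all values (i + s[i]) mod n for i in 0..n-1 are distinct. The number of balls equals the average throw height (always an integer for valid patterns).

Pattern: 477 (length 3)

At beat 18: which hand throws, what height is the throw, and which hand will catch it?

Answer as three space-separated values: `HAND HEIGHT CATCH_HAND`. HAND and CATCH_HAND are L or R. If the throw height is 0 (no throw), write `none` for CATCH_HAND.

Beat 18: 18 mod 2 = 0, so hand = L
Throw height = pattern[18 mod 3] = pattern[0] = 4
Lands at beat 18+4=22, 22 mod 2 = 0, so catch hand = L

Answer: L 4 L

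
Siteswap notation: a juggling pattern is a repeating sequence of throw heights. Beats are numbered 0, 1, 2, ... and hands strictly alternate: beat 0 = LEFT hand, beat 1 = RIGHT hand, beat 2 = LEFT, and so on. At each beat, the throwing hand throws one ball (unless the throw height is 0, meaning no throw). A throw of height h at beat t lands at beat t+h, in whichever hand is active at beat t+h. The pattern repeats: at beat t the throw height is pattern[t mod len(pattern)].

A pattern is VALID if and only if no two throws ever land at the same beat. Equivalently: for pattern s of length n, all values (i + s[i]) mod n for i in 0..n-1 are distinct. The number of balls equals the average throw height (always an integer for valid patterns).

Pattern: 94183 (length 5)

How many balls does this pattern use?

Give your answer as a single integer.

Answer: 5

Derivation:
Pattern = [9, 4, 1, 8, 3], length n = 5
  position 0: throw height = 9, running sum = 9
  position 1: throw height = 4, running sum = 13
  position 2: throw height = 1, running sum = 14
  position 3: throw height = 8, running sum = 22
  position 4: throw height = 3, running sum = 25
Total sum = 25; balls = sum / n = 25 / 5 = 5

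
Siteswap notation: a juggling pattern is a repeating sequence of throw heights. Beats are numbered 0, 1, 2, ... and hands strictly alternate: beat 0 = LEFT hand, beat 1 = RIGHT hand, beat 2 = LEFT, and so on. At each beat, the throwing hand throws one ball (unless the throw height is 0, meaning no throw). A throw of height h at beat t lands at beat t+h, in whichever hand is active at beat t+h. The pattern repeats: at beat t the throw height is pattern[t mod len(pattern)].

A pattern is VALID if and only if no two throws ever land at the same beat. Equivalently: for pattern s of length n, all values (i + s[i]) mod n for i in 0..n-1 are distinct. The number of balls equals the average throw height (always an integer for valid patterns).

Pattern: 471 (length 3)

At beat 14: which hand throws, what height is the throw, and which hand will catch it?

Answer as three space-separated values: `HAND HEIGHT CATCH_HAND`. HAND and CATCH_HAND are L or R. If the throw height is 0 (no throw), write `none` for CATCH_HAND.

Beat 14: 14 mod 2 = 0, so hand = L
Throw height = pattern[14 mod 3] = pattern[2] = 1
Lands at beat 14+1=15, 15 mod 2 = 1, so catch hand = R

Answer: L 1 R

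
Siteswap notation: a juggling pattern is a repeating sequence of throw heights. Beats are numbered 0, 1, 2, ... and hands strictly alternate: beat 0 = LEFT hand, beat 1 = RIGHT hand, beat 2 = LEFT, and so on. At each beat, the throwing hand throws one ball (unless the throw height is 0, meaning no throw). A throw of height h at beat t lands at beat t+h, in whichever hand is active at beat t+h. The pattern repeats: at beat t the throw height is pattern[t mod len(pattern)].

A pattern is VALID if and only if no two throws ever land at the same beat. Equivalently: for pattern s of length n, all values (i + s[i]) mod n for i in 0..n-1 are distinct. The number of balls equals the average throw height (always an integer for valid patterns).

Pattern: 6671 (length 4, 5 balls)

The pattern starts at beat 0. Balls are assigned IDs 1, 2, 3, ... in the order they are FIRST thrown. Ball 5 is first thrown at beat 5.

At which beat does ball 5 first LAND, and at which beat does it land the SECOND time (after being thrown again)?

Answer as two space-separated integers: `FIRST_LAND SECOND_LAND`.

Beat 0 (L): throw ball1 h=6 -> lands@6:L; in-air after throw: [b1@6:L]
Beat 1 (R): throw ball2 h=6 -> lands@7:R; in-air after throw: [b1@6:L b2@7:R]
Beat 2 (L): throw ball3 h=7 -> lands@9:R; in-air after throw: [b1@6:L b2@7:R b3@9:R]
Beat 3 (R): throw ball4 h=1 -> lands@4:L; in-air after throw: [b4@4:L b1@6:L b2@7:R b3@9:R]
Beat 4 (L): throw ball4 h=6 -> lands@10:L; in-air after throw: [b1@6:L b2@7:R b3@9:R b4@10:L]
Beat 5 (R): throw ball5 h=6 -> lands@11:R; in-air after throw: [b1@6:L b2@7:R b3@9:R b4@10:L b5@11:R]
Beat 6 (L): throw ball1 h=7 -> lands@13:R; in-air after throw: [b2@7:R b3@9:R b4@10:L b5@11:R b1@13:R]
Beat 7 (R): throw ball2 h=1 -> lands@8:L; in-air after throw: [b2@8:L b3@9:R b4@10:L b5@11:R b1@13:R]
Beat 8 (L): throw ball2 h=6 -> lands@14:L; in-air after throw: [b3@9:R b4@10:L b5@11:R b1@13:R b2@14:L]
Beat 9 (R): throw ball3 h=6 -> lands@15:R; in-air after throw: [b4@10:L b5@11:R b1@13:R b2@14:L b3@15:R]
Beat 10 (L): throw ball4 h=7 -> lands@17:R; in-air after throw: [b5@11:R b1@13:R b2@14:L b3@15:R b4@17:R]
Beat 11 (R): throw ball5 h=1 -> lands@12:L; in-air after throw: [b5@12:L b1@13:R b2@14:L b3@15:R b4@17:R]
Beat 12 (L): throw ball5 h=6 -> lands@18:L; in-air after throw: [b1@13:R b2@14:L b3@15:R b4@17:R b5@18:L]
Ball 5: thrown@5 h=6 -> first land @11; rethrown@11 h=1 -> second land @12

Answer: 11 12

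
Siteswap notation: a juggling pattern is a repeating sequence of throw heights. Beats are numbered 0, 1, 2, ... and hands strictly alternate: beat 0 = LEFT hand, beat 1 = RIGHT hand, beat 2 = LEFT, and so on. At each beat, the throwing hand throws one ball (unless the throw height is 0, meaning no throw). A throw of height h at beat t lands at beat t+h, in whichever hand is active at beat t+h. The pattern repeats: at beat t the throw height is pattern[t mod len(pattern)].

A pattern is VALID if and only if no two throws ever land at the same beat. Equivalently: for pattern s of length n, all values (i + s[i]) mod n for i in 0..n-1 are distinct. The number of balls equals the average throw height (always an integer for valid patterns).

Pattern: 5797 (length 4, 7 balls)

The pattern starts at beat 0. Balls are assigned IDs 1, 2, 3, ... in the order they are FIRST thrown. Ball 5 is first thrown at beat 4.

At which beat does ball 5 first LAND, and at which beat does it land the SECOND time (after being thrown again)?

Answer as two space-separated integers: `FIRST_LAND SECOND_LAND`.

Answer: 9 16

Derivation:
Beat 0 (L): throw ball1 h=5 -> lands@5:R; in-air after throw: [b1@5:R]
Beat 1 (R): throw ball2 h=7 -> lands@8:L; in-air after throw: [b1@5:R b2@8:L]
Beat 2 (L): throw ball3 h=9 -> lands@11:R; in-air after throw: [b1@5:R b2@8:L b3@11:R]
Beat 3 (R): throw ball4 h=7 -> lands@10:L; in-air after throw: [b1@5:R b2@8:L b4@10:L b3@11:R]
Beat 4 (L): throw ball5 h=5 -> lands@9:R; in-air after throw: [b1@5:R b2@8:L b5@9:R b4@10:L b3@11:R]
Beat 5 (R): throw ball1 h=7 -> lands@12:L; in-air after throw: [b2@8:L b5@9:R b4@10:L b3@11:R b1@12:L]
Beat 6 (L): throw ball6 h=9 -> lands@15:R; in-air after throw: [b2@8:L b5@9:R b4@10:L b3@11:R b1@12:L b6@15:R]
Beat 7 (R): throw ball7 h=7 -> lands@14:L; in-air after throw: [b2@8:L b5@9:R b4@10:L b3@11:R b1@12:L b7@14:L b6@15:R]
Beat 8 (L): throw ball2 h=5 -> lands@13:R; in-air after throw: [b5@9:R b4@10:L b3@11:R b1@12:L b2@13:R b7@14:L b6@15:R]
Beat 9 (R): throw ball5 h=7 -> lands@16:L; in-air after throw: [b4@10:L b3@11:R b1@12:L b2@13:R b7@14:L b6@15:R b5@16:L]
Beat 10 (L): throw ball4 h=9 -> lands@19:R; in-air after throw: [b3@11:R b1@12:L b2@13:R b7@14:L b6@15:R b5@16:L b4@19:R]
Beat 11 (R): throw ball3 h=7 -> lands@18:L; in-air after throw: [b1@12:L b2@13:R b7@14:L b6@15:R b5@16:L b3@18:L b4@19:R]
Beat 12 (L): throw ball1 h=5 -> lands@17:R; in-air after throw: [b2@13:R b7@14:L b6@15:R b5@16:L b1@17:R b3@18:L b4@19:R]
Ball 5: thrown@4 h=5 -> first land @9; rethrown@9 h=7 -> second land @16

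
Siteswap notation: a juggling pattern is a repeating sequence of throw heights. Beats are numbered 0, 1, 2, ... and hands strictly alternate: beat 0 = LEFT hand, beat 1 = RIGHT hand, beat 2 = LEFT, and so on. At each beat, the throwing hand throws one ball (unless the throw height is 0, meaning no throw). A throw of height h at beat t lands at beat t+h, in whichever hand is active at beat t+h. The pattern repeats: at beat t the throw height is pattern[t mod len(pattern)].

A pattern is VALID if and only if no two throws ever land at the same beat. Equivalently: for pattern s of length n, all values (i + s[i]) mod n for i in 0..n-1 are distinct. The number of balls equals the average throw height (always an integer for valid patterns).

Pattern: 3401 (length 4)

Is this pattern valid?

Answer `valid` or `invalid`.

i=0: (i + s[i]) mod n = (0 + 3) mod 4 = 3
i=1: (i + s[i]) mod n = (1 + 4) mod 4 = 1
i=2: (i + s[i]) mod n = (2 + 0) mod 4 = 2
i=3: (i + s[i]) mod n = (3 + 1) mod 4 = 0
Residues: [3, 1, 2, 0], distinct: True

Answer: valid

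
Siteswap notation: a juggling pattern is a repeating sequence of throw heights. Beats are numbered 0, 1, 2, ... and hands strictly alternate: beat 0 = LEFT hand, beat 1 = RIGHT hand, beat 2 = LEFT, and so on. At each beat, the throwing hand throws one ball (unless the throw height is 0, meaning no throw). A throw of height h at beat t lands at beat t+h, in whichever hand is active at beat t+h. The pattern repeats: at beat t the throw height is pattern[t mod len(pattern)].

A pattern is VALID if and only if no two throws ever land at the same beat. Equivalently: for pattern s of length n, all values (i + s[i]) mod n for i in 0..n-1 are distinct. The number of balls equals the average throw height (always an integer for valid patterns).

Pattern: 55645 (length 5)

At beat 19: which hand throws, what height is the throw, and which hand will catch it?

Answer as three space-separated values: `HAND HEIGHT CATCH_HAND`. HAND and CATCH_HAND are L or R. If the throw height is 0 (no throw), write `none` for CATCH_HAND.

Answer: R 5 L

Derivation:
Beat 19: 19 mod 2 = 1, so hand = R
Throw height = pattern[19 mod 5] = pattern[4] = 5
Lands at beat 19+5=24, 24 mod 2 = 0, so catch hand = L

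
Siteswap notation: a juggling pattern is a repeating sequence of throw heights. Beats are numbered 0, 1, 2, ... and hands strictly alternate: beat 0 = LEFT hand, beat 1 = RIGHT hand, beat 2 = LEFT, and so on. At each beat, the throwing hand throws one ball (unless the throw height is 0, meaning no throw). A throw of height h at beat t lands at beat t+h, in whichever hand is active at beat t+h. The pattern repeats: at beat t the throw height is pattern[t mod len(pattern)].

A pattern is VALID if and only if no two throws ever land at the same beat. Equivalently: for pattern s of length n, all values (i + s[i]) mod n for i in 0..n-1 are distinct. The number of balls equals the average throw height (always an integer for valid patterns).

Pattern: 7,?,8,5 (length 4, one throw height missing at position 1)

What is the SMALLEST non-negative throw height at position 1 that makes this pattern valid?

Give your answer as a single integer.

i=0: (0 + 7) mod 4 = 3
i=1: s[i]=? (unknown)
i=2: (2 + 8) mod 4 = 2
i=3: (3 + 5) mod 4 = 0
Known residues: [0, 2, 3]; need a permutation of 0..3, so missing residue r = 1
Need (1 + s) mod 4 = 1; smallest s = (1 - 1) mod 4 = 0

Answer: 0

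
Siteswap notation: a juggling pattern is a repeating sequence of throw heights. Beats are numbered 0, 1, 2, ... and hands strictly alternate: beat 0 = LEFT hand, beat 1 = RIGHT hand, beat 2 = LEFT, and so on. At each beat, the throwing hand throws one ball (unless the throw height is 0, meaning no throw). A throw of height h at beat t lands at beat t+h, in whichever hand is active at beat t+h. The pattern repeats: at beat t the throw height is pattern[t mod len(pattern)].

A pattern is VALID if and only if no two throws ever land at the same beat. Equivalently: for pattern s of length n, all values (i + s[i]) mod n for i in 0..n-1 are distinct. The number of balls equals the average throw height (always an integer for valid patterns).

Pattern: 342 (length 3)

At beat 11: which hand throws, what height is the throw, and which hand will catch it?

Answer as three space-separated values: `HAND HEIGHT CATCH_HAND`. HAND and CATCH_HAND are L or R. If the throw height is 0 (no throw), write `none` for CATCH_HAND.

Answer: R 2 R

Derivation:
Beat 11: 11 mod 2 = 1, so hand = R
Throw height = pattern[11 mod 3] = pattern[2] = 2
Lands at beat 11+2=13, 13 mod 2 = 1, so catch hand = R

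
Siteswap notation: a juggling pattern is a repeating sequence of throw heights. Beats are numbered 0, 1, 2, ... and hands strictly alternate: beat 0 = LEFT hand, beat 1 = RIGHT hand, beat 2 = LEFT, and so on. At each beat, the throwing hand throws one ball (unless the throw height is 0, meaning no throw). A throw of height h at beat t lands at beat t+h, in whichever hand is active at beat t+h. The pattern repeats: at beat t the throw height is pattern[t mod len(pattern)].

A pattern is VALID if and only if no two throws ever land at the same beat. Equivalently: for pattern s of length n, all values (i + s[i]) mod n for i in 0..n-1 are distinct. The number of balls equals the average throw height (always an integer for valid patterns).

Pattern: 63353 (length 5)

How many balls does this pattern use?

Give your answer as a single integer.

Answer: 4

Derivation:
Pattern = [6, 3, 3, 5, 3], length n = 5
  position 0: throw height = 6, running sum = 6
  position 1: throw height = 3, running sum = 9
  position 2: throw height = 3, running sum = 12
  position 3: throw height = 5, running sum = 17
  position 4: throw height = 3, running sum = 20
Total sum = 20; balls = sum / n = 20 / 5 = 4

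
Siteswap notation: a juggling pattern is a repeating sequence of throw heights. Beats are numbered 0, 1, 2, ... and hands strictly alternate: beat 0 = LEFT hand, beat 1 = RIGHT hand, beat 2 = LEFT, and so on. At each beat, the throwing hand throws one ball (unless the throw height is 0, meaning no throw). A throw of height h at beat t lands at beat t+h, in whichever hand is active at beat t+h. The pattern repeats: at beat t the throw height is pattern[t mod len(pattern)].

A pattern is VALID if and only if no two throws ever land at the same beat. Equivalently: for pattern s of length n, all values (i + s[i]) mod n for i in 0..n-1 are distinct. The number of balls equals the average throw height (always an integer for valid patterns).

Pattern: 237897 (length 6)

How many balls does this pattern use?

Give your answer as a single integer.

Pattern = [2, 3, 7, 8, 9, 7], length n = 6
  position 0: throw height = 2, running sum = 2
  position 1: throw height = 3, running sum = 5
  position 2: throw height = 7, running sum = 12
  position 3: throw height = 8, running sum = 20
  position 4: throw height = 9, running sum = 29
  position 5: throw height = 7, running sum = 36
Total sum = 36; balls = sum / n = 36 / 6 = 6

Answer: 6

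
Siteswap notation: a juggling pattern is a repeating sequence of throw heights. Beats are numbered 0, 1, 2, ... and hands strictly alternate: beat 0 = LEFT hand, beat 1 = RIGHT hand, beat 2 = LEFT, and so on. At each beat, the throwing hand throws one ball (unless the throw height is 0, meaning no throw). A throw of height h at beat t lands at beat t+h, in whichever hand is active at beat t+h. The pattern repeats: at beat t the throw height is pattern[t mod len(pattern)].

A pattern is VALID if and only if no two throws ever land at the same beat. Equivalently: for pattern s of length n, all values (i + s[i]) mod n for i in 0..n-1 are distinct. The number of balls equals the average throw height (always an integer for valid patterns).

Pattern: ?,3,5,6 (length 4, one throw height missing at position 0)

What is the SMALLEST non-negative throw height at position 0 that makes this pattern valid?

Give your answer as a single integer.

Answer: 2

Derivation:
i=0: s[i]=? (unknown)
i=1: (1 + 3) mod 4 = 0
i=2: (2 + 5) mod 4 = 3
i=3: (3 + 6) mod 4 = 1
Known residues: [0, 1, 3]; need a permutation of 0..3, so missing residue r = 2
Need (0 + s) mod 4 = 2; smallest s = (2 - 0) mod 4 = 2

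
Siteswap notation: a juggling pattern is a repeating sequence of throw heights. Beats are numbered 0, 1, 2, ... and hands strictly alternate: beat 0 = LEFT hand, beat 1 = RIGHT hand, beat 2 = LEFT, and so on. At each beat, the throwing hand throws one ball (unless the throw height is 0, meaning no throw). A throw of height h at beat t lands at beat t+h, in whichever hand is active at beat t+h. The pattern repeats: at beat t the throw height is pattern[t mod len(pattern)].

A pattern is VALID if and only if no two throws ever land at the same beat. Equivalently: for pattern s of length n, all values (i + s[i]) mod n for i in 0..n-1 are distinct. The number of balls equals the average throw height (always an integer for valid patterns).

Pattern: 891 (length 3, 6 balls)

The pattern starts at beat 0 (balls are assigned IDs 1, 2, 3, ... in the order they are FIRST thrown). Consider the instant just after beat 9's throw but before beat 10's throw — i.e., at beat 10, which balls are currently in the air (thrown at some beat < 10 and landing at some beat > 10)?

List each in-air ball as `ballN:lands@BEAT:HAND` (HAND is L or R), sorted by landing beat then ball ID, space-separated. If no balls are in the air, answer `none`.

Answer: ball3:lands@11:R ball4:lands@13:R ball5:lands@14:L ball6:lands@16:L ball1:lands@17:R

Derivation:
Beat 0 (L): throw ball1 h=8 -> lands@8:L; in-air after throw: [b1@8:L]
Beat 1 (R): throw ball2 h=9 -> lands@10:L; in-air after throw: [b1@8:L b2@10:L]
Beat 2 (L): throw ball3 h=1 -> lands@3:R; in-air after throw: [b3@3:R b1@8:L b2@10:L]
Beat 3 (R): throw ball3 h=8 -> lands@11:R; in-air after throw: [b1@8:L b2@10:L b3@11:R]
Beat 4 (L): throw ball4 h=9 -> lands@13:R; in-air after throw: [b1@8:L b2@10:L b3@11:R b4@13:R]
Beat 5 (R): throw ball5 h=1 -> lands@6:L; in-air after throw: [b5@6:L b1@8:L b2@10:L b3@11:R b4@13:R]
Beat 6 (L): throw ball5 h=8 -> lands@14:L; in-air after throw: [b1@8:L b2@10:L b3@11:R b4@13:R b5@14:L]
Beat 7 (R): throw ball6 h=9 -> lands@16:L; in-air after throw: [b1@8:L b2@10:L b3@11:R b4@13:R b5@14:L b6@16:L]
Beat 8 (L): throw ball1 h=1 -> lands@9:R; in-air after throw: [b1@9:R b2@10:L b3@11:R b4@13:R b5@14:L b6@16:L]
Beat 9 (R): throw ball1 h=8 -> lands@17:R; in-air after throw: [b2@10:L b3@11:R b4@13:R b5@14:L b6@16:L b1@17:R]
Beat 10 (L): throw ball2 h=9 -> lands@19:R; in-air after throw: [b3@11:R b4@13:R b5@14:L b6@16:L b1@17:R b2@19:R]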